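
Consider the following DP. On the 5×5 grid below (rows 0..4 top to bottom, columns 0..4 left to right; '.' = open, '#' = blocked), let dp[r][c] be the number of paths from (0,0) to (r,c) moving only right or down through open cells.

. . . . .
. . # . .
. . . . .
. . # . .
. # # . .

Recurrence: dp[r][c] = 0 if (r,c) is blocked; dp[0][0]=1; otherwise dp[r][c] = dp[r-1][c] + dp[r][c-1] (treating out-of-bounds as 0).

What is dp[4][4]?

14

r\c   0   1   2   3   4
  0   1   1   1   1   1
  1   1   2   0   1   2
  2   1   3   3   4   6
  3   1   4   0   4  10
  4   1   0   0   4  14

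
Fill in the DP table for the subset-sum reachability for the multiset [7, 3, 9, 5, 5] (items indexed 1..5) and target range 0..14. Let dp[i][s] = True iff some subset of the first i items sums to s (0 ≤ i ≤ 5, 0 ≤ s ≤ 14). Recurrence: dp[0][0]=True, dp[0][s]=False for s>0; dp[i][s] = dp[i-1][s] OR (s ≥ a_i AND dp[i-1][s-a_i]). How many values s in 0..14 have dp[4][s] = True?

i\s   0   1   2   3   4   5   6   7   8   9  10  11  12  13  14
  0   T   F   F   F   F   F   F   F   F   F   F   F   F   F   F
  1   T   F   F   F   F   F   F   T   F   F   F   F   F   F   F
  2   T   F   F   T   F   F   F   T   F   F   T   F   F   F   F
  3   T   F   F   T   F   F   F   T   F   T   T   F   T   F   F
  4   T   F   F   T   F   T   F   T   T   T   T   F   T   F   T
  5   T   F   F   T   F   T   F   T   T   T   T   F   T   T   T

9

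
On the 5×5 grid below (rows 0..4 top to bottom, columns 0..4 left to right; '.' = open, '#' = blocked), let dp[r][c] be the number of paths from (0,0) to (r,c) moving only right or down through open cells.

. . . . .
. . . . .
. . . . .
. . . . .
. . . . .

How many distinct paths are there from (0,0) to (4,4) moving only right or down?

r\c   0   1   2   3   4
  0   1   1   1   1   1
  1   1   2   3   4   5
  2   1   3   6  10  15
  3   1   4  10  20  35
  4   1   5  15  35  70

70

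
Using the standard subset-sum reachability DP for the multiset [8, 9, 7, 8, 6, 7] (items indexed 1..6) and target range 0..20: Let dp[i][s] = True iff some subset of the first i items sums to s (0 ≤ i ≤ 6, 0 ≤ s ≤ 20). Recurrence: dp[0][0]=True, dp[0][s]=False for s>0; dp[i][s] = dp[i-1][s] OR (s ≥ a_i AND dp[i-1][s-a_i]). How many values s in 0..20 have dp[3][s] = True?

i\s   0   1   2   3   4   5   6   7   8   9  10  11  12  13  14  15  16  17  18  19  20
  0   T   F   F   F   F   F   F   F   F   F   F   F   F   F   F   F   F   F   F   F   F
  1   T   F   F   F   F   F   F   F   T   F   F   F   F   F   F   F   F   F   F   F   F
  2   T   F   F   F   F   F   F   F   T   T   F   F   F   F   F   F   F   T   F   F   F
  3   T   F   F   F   F   F   F   T   T   T   F   F   F   F   F   T   T   T   F   F   F
  4   T   F   F   F   F   F   F   T   T   T   F   F   F   F   F   T   T   T   F   F   F
  5   T   F   F   F   F   F   T   T   T   T   F   F   F   T   T   T   T   T   F   F   F
  6   T   F   F   F   F   F   T   T   T   T   F   F   F   T   T   T   T   T   F   F   T

7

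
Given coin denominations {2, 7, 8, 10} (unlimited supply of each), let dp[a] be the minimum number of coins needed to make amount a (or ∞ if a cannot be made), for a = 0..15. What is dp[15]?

 a  0  1  2  3  4  5  6  7  8  9 10 11 12 13 14 15
dp  0  -  1  -  2  -  3  1  1  2  1  3  2  4  2  2
(- denotes ∞ / unreachable)

2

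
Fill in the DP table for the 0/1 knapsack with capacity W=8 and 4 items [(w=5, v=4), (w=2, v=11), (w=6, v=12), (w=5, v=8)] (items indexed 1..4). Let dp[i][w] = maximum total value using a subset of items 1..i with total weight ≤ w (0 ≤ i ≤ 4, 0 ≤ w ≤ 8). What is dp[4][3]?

i\w   0   1   2   3   4   5   6   7   8
  0   0   0   0   0   0   0   0   0   0
  1   0   0   0   0   0   4   4   4   4
  2   0   0  11  11  11  11  11  15  15
  3   0   0  11  11  11  11  12  15  23
  4   0   0  11  11  11  11  12  19  23

11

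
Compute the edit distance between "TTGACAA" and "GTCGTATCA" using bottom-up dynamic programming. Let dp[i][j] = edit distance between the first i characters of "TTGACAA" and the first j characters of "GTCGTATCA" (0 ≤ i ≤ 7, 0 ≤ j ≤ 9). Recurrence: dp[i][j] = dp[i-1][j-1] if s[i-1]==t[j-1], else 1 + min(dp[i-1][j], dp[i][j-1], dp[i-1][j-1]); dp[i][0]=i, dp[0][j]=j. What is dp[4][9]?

6

   ''  G  T  C  G  T  A  T  C  A
''  0  1  2  3  4  5  6  7  8  9
 T  1  1  1  2  3  4  5  6  7  8
 T  2  2  1  2  3  3  4  5  6  7
 G  3  2  2  2  2  3  4  5  6  7
 A  4  3  3  3  3  3  3  4  5  6
 C  5  4  4  3  4  4  4  4  4  5
 A  6  5  5  4  4  5  4  5  5  4
 A  7  6  6  5  5  5  5  5  6  5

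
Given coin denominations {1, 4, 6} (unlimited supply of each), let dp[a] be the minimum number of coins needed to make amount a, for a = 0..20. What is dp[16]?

 a  0  1  2  3  4  5  6  7  8  9 10 11 12 13 14 15 16 17 18 19 20
dp  0  1  2  3  1  2  1  2  2  3  2  3  2  3  3  4  3  4  3  4  4

3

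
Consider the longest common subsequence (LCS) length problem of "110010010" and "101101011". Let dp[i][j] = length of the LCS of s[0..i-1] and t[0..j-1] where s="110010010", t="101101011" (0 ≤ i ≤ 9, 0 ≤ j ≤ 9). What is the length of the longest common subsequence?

6

   ''  1  0  1  1  0  1  0  1  1
''  0  0  0  0  0  0  0  0  0  0
 1  0  1  1  1  1  1  1  1  1  1
 1  0  1  1  2  2  2  2  2  2  2
 0  0  1  2  2  2  3  3  3  3  3
 0  0  1  2  2  2  3  3  4  4  4
 1  0  1  2  3  3  3  4  4  5  5
 0  0  1  2  3  3  4  4  5  5  5
 0  0  1  2  3  3  4  4  5  5  5
 1  0  1  2  3  4  4  5  5  6  6
 0  0  1  2  3  4  5  5  6  6  6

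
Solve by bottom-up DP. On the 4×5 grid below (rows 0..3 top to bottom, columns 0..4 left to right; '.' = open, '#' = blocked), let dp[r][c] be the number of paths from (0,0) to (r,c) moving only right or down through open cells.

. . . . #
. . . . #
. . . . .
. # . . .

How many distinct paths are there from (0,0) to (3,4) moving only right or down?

26

r\c   0   1   2   3   4
  0   1   1   1   1   0
  1   1   2   3   4   0
  2   1   3   6  10  10
  3   1   0   6  16  26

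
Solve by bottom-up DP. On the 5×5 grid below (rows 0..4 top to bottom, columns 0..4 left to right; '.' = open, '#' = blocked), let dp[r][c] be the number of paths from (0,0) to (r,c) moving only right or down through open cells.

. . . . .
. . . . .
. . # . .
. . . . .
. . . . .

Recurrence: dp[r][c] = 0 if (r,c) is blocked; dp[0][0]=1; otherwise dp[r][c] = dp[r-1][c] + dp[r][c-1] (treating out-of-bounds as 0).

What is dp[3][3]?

8

r\c   0   1   2   3   4
  0   1   1   1   1   1
  1   1   2   3   4   5
  2   1   3   0   4   9
  3   1   4   4   8  17
  4   1   5   9  17  34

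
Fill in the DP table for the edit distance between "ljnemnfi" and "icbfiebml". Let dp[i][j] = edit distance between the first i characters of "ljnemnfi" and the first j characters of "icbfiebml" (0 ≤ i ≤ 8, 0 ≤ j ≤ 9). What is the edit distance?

   ''  i  c  b  f  i  e  b  m  l
''  0  1  2  3  4  5  6  7  8  9
 l  1  1  2  3  4  5  6  7  8  8
 j  2  2  2  3  4  5  6  7  8  9
 n  3  3  3  3  4  5  6  7  8  9
 e  4  4  4  4  4  5  5  6  7  8
 m  5  5  5  5  5  5  6  6  6  7
 n  6  6  6  6  6  6  6  7  7  7
 f  7  7  7  7  6  7  7  7  8  8
 i  8  7  8  8  7  6  7  8  8  9

9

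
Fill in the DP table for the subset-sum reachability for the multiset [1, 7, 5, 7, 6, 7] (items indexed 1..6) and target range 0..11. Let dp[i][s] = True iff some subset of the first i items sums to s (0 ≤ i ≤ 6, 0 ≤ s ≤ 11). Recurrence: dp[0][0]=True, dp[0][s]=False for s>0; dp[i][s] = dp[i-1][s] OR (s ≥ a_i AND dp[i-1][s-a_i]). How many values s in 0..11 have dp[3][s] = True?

6

i\s   0   1   2   3   4   5   6   7   8   9  10  11
  0   T   F   F   F   F   F   F   F   F   F   F   F
  1   T   T   F   F   F   F   F   F   F   F   F   F
  2   T   T   F   F   F   F   F   T   T   F   F   F
  3   T   T   F   F   F   T   T   T   T   F   F   F
  4   T   T   F   F   F   T   T   T   T   F   F   F
  5   T   T   F   F   F   T   T   T   T   F   F   T
  6   T   T   F   F   F   T   T   T   T   F   F   T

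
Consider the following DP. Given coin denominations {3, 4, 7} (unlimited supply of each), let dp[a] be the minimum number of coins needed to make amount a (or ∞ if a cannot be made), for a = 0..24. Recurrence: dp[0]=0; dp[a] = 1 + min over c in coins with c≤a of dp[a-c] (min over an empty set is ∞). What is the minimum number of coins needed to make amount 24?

4

 a  0  1  2  3  4  5  6  7  8  9 10 11 12 13 14 15 16 17 18 19 20 21 22 23 24
dp  0  -  -  1  1  -  2  1  2  3  2  2  3  3  2  3  4  3  3  4  4  3  4  5  4
(- denotes ∞ / unreachable)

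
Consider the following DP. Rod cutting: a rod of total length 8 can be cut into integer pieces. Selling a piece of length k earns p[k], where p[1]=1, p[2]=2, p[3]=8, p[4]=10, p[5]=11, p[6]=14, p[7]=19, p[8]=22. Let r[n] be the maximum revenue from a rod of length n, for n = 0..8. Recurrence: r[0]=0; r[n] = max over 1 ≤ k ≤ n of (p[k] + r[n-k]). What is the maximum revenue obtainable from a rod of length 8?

22

   n    0    1    2    3    4    5    6    7    8
r[n]    0    1    2    8   10   11   16   19   22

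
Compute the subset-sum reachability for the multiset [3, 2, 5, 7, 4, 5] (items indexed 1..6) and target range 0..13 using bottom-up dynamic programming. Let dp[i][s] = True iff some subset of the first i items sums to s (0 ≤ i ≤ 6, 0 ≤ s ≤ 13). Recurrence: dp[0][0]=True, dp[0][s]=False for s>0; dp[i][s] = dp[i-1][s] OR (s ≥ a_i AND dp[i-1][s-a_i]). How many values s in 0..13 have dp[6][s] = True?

i\s   0   1   2   3   4   5   6   7   8   9  10  11  12  13
  0   T   F   F   F   F   F   F   F   F   F   F   F   F   F
  1   T   F   F   T   F   F   F   F   F   F   F   F   F   F
  2   T   F   T   T   F   T   F   F   F   F   F   F   F   F
  3   T   F   T   T   F   T   F   T   T   F   T   F   F   F
  4   T   F   T   T   F   T   F   T   T   T   T   F   T   F
  5   T   F   T   T   T   T   T   T   T   T   T   T   T   T
  6   T   F   T   T   T   T   T   T   T   T   T   T   T   T

13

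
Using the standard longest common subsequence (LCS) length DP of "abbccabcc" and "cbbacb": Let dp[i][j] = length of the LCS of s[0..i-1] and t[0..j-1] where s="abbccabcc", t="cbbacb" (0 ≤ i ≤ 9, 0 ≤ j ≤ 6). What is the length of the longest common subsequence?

4

   ''  c  b  b  a  c  b
''  0  0  0  0  0  0  0
 a  0  0  0  0  1  1  1
 b  0  0  1  1  1  1  2
 b  0  0  1  2  2  2  2
 c  0  1  1  2  2  3  3
 c  0  1  1  2  2  3  3
 a  0  1  1  2  3  3  3
 b  0  1  2  2  3  3  4
 c  0  1  2  2  3  4  4
 c  0  1  2  2  3  4  4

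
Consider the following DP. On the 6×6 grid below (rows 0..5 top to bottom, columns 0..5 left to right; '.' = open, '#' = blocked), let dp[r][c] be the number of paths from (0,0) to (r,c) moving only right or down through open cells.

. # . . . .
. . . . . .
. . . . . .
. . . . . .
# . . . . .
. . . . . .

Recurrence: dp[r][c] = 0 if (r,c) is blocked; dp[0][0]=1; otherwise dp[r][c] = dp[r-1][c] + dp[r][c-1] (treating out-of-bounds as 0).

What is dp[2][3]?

4

r\c   0   1   2   3   4   5
  0   1   0   0   0   0   0
  1   1   1   1   1   1   1
  2   1   2   3   4   5   6
  3   1   3   6  10  15  21
  4   0   3   9  19  34  55
  5   0   3  12  31  65 120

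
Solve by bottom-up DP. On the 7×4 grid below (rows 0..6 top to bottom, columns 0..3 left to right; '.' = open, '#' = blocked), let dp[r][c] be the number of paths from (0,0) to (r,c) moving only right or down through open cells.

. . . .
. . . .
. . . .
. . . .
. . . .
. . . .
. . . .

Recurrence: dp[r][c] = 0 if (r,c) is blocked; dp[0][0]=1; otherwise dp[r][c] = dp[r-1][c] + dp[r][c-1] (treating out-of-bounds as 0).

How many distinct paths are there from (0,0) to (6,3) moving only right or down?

84

r\c   0   1   2   3
  0   1   1   1   1
  1   1   2   3   4
  2   1   3   6  10
  3   1   4  10  20
  4   1   5  15  35
  5   1   6  21  56
  6   1   7  28  84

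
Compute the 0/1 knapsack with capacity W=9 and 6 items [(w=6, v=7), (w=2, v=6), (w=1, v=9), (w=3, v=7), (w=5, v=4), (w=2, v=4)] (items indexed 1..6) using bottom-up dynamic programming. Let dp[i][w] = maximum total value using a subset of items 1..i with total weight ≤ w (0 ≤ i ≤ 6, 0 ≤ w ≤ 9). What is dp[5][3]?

i\w   0   1   2   3   4   5   6   7   8   9
  0   0   0   0   0   0   0   0   0   0   0
  1   0   0   0   0   0   0   7   7   7   7
  2   0   0   6   6   6   6   7   7  13  13
  3   0   9   9  15  15  15  15  16  16  22
  4   0   9   9  15  16  16  22  22  22  22
  5   0   9   9  15  16  16  22  22  22  22
  6   0   9   9  15  16  19  22  22  26  26

15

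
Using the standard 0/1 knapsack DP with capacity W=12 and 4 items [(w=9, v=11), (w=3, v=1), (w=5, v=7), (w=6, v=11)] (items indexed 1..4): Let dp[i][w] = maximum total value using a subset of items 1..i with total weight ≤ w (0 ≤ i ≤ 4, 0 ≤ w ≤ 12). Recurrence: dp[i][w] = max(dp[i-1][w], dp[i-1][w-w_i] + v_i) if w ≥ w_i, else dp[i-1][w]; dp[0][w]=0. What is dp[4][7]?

i\w   0   1   2   3   4   5   6   7   8   9  10  11  12
  0   0   0   0   0   0   0   0   0   0   0   0   0   0
  1   0   0   0   0   0   0   0   0   0  11  11  11  11
  2   0   0   0   1   1   1   1   1   1  11  11  11  12
  3   0   0   0   1   1   7   7   7   8  11  11  11  12
  4   0   0   0   1   1   7  11  11  11  12  12  18  18

11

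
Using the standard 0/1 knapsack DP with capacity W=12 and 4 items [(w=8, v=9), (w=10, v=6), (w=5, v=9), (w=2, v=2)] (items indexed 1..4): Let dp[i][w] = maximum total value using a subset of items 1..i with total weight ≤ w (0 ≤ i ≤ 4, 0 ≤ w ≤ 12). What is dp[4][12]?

11

i\w   0   1   2   3   4   5   6   7   8   9  10  11  12
  0   0   0   0   0   0   0   0   0   0   0   0   0   0
  1   0   0   0   0   0   0   0   0   9   9   9   9   9
  2   0   0   0   0   0   0   0   0   9   9   9   9   9
  3   0   0   0   0   0   9   9   9   9   9   9   9   9
  4   0   0   2   2   2   9   9  11  11  11  11  11  11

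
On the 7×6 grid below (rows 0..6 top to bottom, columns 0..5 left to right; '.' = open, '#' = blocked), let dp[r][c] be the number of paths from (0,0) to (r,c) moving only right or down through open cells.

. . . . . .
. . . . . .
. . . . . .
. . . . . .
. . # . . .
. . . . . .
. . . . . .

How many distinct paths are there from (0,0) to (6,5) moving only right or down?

312

r\c   0   1   2   3   4   5
  0   1   1   1   1   1   1
  1   1   2   3   4   5   6
  2   1   3   6  10  15  21
  3   1   4  10  20  35  56
  4   1   5   0  20  55 111
  5   1   6   6  26  81 192
  6   1   7  13  39 120 312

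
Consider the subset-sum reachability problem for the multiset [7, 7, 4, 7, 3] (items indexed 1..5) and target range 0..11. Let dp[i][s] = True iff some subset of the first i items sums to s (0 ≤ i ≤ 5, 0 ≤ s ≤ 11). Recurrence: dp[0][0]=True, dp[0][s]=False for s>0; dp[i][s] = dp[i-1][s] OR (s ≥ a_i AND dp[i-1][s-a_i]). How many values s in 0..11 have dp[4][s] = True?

i\s   0   1   2   3   4   5   6   7   8   9  10  11
  0   T   F   F   F   F   F   F   F   F   F   F   F
  1   T   F   F   F   F   F   F   T   F   F   F   F
  2   T   F   F   F   F   F   F   T   F   F   F   F
  3   T   F   F   F   T   F   F   T   F   F   F   T
  4   T   F   F   F   T   F   F   T   F   F   F   T
  5   T   F   F   T   T   F   F   T   F   F   T   T

4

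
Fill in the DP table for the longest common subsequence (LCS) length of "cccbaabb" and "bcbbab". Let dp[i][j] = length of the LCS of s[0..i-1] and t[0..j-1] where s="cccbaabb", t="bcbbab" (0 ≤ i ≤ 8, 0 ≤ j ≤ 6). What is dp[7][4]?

3

   ''  b  c  b  b  a  b
''  0  0  0  0  0  0  0
 c  0  0  1  1  1  1  1
 c  0  0  1  1  1  1  1
 c  0  0  1  1  1  1  1
 b  0  1  1  2  2  2  2
 a  0  1  1  2  2  3  3
 a  0  1  1  2  2  3  3
 b  0  1  1  2  3  3  4
 b  0  1  1  2  3  3  4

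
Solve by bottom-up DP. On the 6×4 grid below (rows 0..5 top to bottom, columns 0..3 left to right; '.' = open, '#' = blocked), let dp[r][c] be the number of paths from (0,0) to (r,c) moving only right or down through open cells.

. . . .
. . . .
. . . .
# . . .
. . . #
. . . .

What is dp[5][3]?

15

r\c   0   1   2   3
  0   1   1   1   1
  1   1   2   3   4
  2   1   3   6  10
  3   0   3   9  19
  4   0   3  12   0
  5   0   3  15  15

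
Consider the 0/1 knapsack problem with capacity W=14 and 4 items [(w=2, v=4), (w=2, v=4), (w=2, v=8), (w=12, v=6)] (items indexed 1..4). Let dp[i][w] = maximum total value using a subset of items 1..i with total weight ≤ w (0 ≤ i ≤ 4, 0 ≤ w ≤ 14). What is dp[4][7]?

i\w   0   1   2   3   4   5   6   7   8   9  10  11  12  13  14
  0   0   0   0   0   0   0   0   0   0   0   0   0   0   0   0
  1   0   0   4   4   4   4   4   4   4   4   4   4   4   4   4
  2   0   0   4   4   8   8   8   8   8   8   8   8   8   8   8
  3   0   0   8   8  12  12  16  16  16  16  16  16  16  16  16
  4   0   0   8   8  12  12  16  16  16  16  16  16  16  16  16

16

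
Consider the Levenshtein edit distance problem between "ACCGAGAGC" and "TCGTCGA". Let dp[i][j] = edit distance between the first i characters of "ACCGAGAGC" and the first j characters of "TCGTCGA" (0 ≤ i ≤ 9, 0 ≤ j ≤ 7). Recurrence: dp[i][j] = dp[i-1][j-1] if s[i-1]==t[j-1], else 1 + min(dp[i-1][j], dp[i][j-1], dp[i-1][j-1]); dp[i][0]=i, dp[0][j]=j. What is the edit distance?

   ''  T  C  G  T  C  G  A
''  0  1  2  3  4  5  6  7
 A  1  1  2  3  4  5  6  6
 C  2  2  1  2  3  4  5  6
 C  3  3  2  2  3  3  4  5
 G  4  4  3  2  3  4  3  4
 A  5  5  4  3  3  4  4  3
 G  6  6  5  4  4  4  4  4
 A  7  7  6  5  5  5  5  4
 G  8  8  7  6  6  6  5  5
 C  9  9  8  7  7  6  6  6

6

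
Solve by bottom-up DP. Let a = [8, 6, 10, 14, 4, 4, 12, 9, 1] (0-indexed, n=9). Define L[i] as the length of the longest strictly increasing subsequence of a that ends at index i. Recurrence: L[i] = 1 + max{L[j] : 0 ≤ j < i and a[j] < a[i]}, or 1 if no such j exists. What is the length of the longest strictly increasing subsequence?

3

   i    0    1    2    3    4    5    6    7    8
a[i]    8    6   10   14    4    4   12    9    1
L[i]    1    1    2    3    1    1    3    2    1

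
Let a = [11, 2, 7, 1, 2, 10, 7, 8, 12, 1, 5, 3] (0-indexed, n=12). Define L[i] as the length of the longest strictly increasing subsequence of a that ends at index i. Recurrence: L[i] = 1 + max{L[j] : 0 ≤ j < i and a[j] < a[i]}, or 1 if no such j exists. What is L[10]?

3

   i    0    1    2    3    4    5    6    7    8    9   10   11
a[i]   11    2    7    1    2   10    7    8   12    1    5    3
L[i]    1    1    2    1    2    3    3    4    5    1    3    3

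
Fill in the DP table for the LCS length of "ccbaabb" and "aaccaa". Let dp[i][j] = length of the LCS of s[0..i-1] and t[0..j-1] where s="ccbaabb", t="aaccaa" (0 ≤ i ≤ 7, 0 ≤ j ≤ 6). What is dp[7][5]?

   ''  a  a  c  c  a  a
''  0  0  0  0  0  0  0
 c  0  0  0  1  1  1  1
 c  0  0  0  1  2  2  2
 b  0  0  0  1  2  2  2
 a  0  1  1  1  2  3  3
 a  0  1  2  2  2  3  4
 b  0  1  2  2  2  3  4
 b  0  1  2  2  2  3  4

3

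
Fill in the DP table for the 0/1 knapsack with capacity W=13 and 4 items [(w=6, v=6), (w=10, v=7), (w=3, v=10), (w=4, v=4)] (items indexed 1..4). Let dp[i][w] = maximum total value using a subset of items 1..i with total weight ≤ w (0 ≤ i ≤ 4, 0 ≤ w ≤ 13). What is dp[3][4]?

i\w   0   1   2   3   4   5   6   7   8   9  10  11  12  13
  0   0   0   0   0   0   0   0   0   0   0   0   0   0   0
  1   0   0   0   0   0   0   6   6   6   6   6   6   6   6
  2   0   0   0   0   0   0   6   6   6   6   7   7   7   7
  3   0   0   0  10  10  10  10  10  10  16  16  16  16  17
  4   0   0   0  10  10  10  10  14  14  16  16  16  16  20

10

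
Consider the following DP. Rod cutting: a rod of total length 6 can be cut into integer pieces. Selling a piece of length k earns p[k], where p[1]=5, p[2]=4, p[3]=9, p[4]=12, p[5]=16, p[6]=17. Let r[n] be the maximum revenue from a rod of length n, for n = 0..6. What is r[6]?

   n    0    1    2    3    4    5    6
r[n]    0    5   10   15   20   25   30

30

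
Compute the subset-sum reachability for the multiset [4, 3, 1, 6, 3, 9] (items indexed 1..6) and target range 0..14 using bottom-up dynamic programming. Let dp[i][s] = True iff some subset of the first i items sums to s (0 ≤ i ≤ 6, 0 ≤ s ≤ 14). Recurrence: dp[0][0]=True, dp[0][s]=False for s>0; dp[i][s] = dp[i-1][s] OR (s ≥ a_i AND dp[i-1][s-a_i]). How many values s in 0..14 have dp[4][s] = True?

i\s   0   1   2   3   4   5   6   7   8   9  10  11  12  13  14
  0   T   F   F   F   F   F   F   F   F   F   F   F   F   F   F
  1   T   F   F   F   T   F   F   F   F   F   F   F   F   F   F
  2   T   F   F   T   T   F   F   T   F   F   F   F   F   F   F
  3   T   T   F   T   T   T   F   T   T   F   F   F   F   F   F
  4   T   T   F   T   T   T   T   T   T   T   T   T   F   T   T
  5   T   T   F   T   T   T   T   T   T   T   T   T   T   T   T
  6   T   T   F   T   T   T   T   T   T   T   T   T   T   T   T

13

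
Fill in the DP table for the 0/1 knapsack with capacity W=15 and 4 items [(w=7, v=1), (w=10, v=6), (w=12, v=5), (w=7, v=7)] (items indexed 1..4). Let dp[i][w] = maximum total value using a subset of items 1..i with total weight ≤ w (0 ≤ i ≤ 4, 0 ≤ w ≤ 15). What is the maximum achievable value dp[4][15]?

8

i\w   0   1   2   3   4   5   6   7   8   9  10  11  12  13  14  15
  0   0   0   0   0   0   0   0   0   0   0   0   0   0   0   0   0
  1   0   0   0   0   0   0   0   1   1   1   1   1   1   1   1   1
  2   0   0   0   0   0   0   0   1   1   1   6   6   6   6   6   6
  3   0   0   0   0   0   0   0   1   1   1   6   6   6   6   6   6
  4   0   0   0   0   0   0   0   7   7   7   7   7   7   7   8   8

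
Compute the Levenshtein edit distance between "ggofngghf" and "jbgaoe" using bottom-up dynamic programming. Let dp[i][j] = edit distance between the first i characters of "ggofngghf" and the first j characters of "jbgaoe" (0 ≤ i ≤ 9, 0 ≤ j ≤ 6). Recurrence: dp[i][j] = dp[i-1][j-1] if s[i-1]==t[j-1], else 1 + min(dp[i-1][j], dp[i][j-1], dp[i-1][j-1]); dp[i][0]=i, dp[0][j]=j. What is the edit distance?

8

   ''  j  b  g  a  o  e
''  0  1  2  3  4  5  6
 g  1  1  2  2  3  4  5
 g  2  2  2  2  3  4  5
 o  3  3  3  3  3  3  4
 f  4  4  4  4  4  4  4
 n  5  5  5  5  5  5  5
 g  6  6  6  5  6  6  6
 g  7  7  7  6  6  7  7
 h  8  8  8  7  7  7  8
 f  9  9  9  8  8  8  8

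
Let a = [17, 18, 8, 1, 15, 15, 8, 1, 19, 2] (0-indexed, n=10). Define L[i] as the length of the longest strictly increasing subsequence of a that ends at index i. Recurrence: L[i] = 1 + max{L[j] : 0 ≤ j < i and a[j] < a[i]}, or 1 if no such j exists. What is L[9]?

2

   i    0    1    2    3    4    5    6    7    8    9
a[i]   17   18    8    1   15   15    8    1   19    2
L[i]    1    2    1    1    2    2    2    1    3    2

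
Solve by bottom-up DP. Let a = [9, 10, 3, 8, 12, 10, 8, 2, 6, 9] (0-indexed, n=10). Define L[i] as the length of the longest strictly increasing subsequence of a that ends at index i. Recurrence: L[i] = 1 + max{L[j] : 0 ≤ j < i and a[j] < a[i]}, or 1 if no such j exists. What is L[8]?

   i    0    1    2    3    4    5    6    7    8    9
a[i]    9   10    3    8   12   10    8    2    6    9
L[i]    1    2    1    2    3    3    2    1    2    3

2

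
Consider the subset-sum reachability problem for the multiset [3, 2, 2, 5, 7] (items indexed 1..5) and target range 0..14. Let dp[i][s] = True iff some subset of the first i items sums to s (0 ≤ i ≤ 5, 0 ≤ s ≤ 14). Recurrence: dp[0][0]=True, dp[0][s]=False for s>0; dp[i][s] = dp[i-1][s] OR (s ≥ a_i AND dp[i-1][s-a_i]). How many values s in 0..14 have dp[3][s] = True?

i\s   0   1   2   3   4   5   6   7   8   9  10  11  12  13  14
  0   T   F   F   F   F   F   F   F   F   F   F   F   F   F   F
  1   T   F   F   T   F   F   F   F   F   F   F   F   F   F   F
  2   T   F   T   T   F   T   F   F   F   F   F   F   F   F   F
  3   T   F   T   T   T   T   F   T   F   F   F   F   F   F   F
  4   T   F   T   T   T   T   F   T   T   T   T   F   T   F   F
  5   T   F   T   T   T   T   F   T   T   T   T   T   T   F   T

6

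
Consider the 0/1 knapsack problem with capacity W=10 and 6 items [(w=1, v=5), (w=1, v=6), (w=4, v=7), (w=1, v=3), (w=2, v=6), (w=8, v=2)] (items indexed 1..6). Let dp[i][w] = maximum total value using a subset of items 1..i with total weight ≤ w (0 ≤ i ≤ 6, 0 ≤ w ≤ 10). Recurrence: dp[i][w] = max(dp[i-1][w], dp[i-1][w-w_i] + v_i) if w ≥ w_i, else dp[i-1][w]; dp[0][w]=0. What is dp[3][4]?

11

i\w   0   1   2   3   4   5   6   7   8   9  10
  0   0   0   0   0   0   0   0   0   0   0   0
  1   0   5   5   5   5   5   5   5   5   5   5
  2   0   6  11  11  11  11  11  11  11  11  11
  3   0   6  11  11  11  13  18  18  18  18  18
  4   0   6  11  14  14  14  18  21  21  21  21
  5   0   6  11  14  17  20  20  21  24  27  27
  6   0   6  11  14  17  20  20  21  24  27  27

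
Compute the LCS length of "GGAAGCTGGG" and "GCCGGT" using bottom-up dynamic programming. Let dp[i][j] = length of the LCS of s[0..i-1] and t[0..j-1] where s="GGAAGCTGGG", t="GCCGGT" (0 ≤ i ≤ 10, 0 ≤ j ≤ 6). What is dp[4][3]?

1

   ''  G  C  C  G  G  T
''  0  0  0  0  0  0  0
 G  0  1  1  1  1  1  1
 G  0  1  1  1  2  2  2
 A  0  1  1  1  2  2  2
 A  0  1  1  1  2  2  2
 G  0  1  1  1  2  3  3
 C  0  1  2  2  2  3  3
 T  0  1  2  2  2  3  4
 G  0  1  2  2  3  3  4
 G  0  1  2  2  3  4  4
 G  0  1  2  2  3  4  4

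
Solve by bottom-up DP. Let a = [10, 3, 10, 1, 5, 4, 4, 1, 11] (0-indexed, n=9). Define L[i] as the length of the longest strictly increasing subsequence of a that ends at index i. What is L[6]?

   i    0    1    2    3    4    5    6    7    8
a[i]   10    3   10    1    5    4    4    1   11
L[i]    1    1    2    1    2    2    2    1    3

2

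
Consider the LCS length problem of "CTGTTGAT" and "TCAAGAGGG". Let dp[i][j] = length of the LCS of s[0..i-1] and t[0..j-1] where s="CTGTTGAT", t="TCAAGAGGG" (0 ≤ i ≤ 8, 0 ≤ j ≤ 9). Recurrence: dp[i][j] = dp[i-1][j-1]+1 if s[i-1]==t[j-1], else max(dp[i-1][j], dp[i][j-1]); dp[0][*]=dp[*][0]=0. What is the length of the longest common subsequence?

   ''  T  C  A  A  G  A  G  G  G
''  0  0  0  0  0  0  0  0  0  0
 C  0  0  1  1  1  1  1  1  1  1
 T  0  1  1  1  1  1  1  1  1  1
 G  0  1  1  1  1  2  2  2  2  2
 T  0  1  1  1  1  2  2  2  2  2
 T  0  1  1  1  1  2  2  2  2  2
 G  0  1  1  1  1  2  2  3  3  3
 A  0  1  1  2  2  2  3  3  3  3
 T  0  1  1  2  2  2  3  3  3  3

3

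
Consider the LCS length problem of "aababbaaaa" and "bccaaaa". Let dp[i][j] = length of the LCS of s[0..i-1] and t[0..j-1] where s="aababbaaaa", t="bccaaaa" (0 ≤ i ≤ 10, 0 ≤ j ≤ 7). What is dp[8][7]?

4

   ''  b  c  c  a  a  a  a
''  0  0  0  0  0  0  0  0
 a  0  0  0  0  1  1  1  1
 a  0  0  0  0  1  2  2  2
 b  0  1  1  1  1  2  2  2
 a  0  1  1  1  2  2  3  3
 b  0  1  1  1  2  2  3  3
 b  0  1  1  1  2  2  3  3
 a  0  1  1  1  2  3  3  4
 a  0  1  1  1  2  3  4  4
 a  0  1  1  1  2  3  4  5
 a  0  1  1  1  2  3  4  5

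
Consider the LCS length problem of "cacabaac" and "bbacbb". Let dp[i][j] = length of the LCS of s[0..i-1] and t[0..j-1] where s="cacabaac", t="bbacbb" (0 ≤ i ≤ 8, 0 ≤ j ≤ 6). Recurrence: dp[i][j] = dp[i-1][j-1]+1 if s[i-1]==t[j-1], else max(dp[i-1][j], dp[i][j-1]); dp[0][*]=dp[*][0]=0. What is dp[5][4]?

   ''  b  b  a  c  b  b
''  0  0  0  0  0  0  0
 c  0  0  0  0  1  1  1
 a  0  0  0  1  1  1  1
 c  0  0  0  1  2  2  2
 a  0  0  0  1  2  2  2
 b  0  1  1  1  2  3  3
 a  0  1  1  2  2  3  3
 a  0  1  1  2  2  3  3
 c  0  1  1  2  3  3  3

2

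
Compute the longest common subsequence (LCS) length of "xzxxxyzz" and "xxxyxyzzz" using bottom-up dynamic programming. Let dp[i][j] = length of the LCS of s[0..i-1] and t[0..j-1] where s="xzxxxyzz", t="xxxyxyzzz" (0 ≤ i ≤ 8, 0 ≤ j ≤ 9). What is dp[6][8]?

5

   ''  x  x  x  y  x  y  z  z  z
''  0  0  0  0  0  0  0  0  0  0
 x  0  1  1  1  1  1  1  1  1  1
 z  0  1  1  1  1  1  1  2  2  2
 x  0  1  2  2  2  2  2  2  2  2
 x  0  1  2  3  3  3  3  3  3  3
 x  0  1  2  3  3  4  4  4  4  4
 y  0  1  2  3  4  4  5  5  5  5
 z  0  1  2  3  4  4  5  6  6  6
 z  0  1  2  3  4  4  5  6  7  7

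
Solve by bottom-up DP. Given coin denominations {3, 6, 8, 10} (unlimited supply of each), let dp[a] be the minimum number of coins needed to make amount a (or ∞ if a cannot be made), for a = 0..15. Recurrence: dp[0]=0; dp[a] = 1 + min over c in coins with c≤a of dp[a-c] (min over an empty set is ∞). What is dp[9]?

 a  0  1  2  3  4  5  6  7  8  9 10 11 12 13 14 15
dp  0  -  -  1  -  -  1  -  1  2  1  2  2  2  2  3
(- denotes ∞ / unreachable)

2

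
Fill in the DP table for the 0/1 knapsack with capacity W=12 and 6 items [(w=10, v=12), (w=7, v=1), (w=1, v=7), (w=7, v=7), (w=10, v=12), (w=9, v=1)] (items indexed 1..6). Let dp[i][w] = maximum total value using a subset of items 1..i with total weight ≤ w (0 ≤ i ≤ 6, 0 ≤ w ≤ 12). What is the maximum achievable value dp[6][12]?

i\w   0   1   2   3   4   5   6   7   8   9  10  11  12
  0   0   0   0   0   0   0   0   0   0   0   0   0   0
  1   0   0   0   0   0   0   0   0   0   0  12  12  12
  2   0   0   0   0   0   0   0   1   1   1  12  12  12
  3   0   7   7   7   7   7   7   7   8   8  12  19  19
  4   0   7   7   7   7   7   7   7  14  14  14  19  19
  5   0   7   7   7   7   7   7   7  14  14  14  19  19
  6   0   7   7   7   7   7   7   7  14  14  14  19  19

19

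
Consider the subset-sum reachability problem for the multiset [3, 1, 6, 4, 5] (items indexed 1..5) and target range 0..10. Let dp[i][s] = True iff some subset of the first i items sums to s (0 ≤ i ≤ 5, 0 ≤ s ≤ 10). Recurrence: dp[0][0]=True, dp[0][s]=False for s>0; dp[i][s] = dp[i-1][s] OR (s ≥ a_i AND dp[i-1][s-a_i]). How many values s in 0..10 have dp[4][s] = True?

i\s   0   1   2   3   4   5   6   7   8   9  10
  0   T   F   F   F   F   F   F   F   F   F   F
  1   T   F   F   T   F   F   F   F   F   F   F
  2   T   T   F   T   T   F   F   F   F   F   F
  3   T   T   F   T   T   F   T   T   F   T   T
  4   T   T   F   T   T   T   T   T   T   T   T
  5   T   T   F   T   T   T   T   T   T   T   T

10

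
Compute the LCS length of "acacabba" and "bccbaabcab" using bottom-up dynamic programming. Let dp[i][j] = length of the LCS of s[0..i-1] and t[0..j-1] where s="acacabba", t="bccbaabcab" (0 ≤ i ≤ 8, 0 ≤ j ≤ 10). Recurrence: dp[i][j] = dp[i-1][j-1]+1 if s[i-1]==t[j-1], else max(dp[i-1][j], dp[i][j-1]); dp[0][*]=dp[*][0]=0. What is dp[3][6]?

   ''  b  c  c  b  a  a  b  c  a  b
''  0  0  0  0  0  0  0  0  0  0  0
 a  0  0  0  0  0  1  1  1  1  1  1
 c  0  0  1  1  1  1  1  1  2  2  2
 a  0  0  1  1  1  2  2  2  2  3  3
 c  0  0  1  2  2  2  2  2  3  3  3
 a  0  0  1  2  2  3  3  3  3  4  4
 b  0  1  1  2  3  3  3  4  4  4  5
 b  0  1  1  2  3  3  3  4  4  4  5
 a  0  1  1  2  3  4  4  4  4  5  5

2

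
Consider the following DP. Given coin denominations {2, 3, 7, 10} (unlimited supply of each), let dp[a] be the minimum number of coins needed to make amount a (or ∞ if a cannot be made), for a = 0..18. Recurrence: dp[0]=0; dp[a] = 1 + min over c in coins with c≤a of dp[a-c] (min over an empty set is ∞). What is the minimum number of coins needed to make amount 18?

 a  0  1  2  3  4  5  6  7  8  9 10 11 12 13 14 15 16 17 18
dp  0  -  1  1  2  2  2  1  3  2  1  3  2  2  2  3  3  2  4
(- denotes ∞ / unreachable)

4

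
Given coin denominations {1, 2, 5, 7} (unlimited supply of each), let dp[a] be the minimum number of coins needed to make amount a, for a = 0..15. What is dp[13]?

 a  0  1  2  3  4  5  6  7  8  9 10 11 12 13 14 15
dp  0  1  1  2  2  1  2  1  2  2  2  3  2  3  2  3

3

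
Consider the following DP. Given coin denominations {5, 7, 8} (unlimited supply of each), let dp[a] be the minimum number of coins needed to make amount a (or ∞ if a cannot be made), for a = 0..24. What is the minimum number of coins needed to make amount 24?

 a  0  1  2  3  4  5  6  7  8  9 10 11 12 13 14 15 16 17 18 19 20 21 22 23 24
dp  0  -  -  -  -  1  -  1  1  -  2  -  2  2  2  2  2  3  3  3  3  3  3  3  3
(- denotes ∞ / unreachable)

3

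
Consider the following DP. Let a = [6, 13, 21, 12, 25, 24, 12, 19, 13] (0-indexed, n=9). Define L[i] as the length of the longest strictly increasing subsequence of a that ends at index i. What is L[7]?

   i    0    1    2    3    4    5    6    7    8
a[i]    6   13   21   12   25   24   12   19   13
L[i]    1    2    3    2    4    4    2    3    3

3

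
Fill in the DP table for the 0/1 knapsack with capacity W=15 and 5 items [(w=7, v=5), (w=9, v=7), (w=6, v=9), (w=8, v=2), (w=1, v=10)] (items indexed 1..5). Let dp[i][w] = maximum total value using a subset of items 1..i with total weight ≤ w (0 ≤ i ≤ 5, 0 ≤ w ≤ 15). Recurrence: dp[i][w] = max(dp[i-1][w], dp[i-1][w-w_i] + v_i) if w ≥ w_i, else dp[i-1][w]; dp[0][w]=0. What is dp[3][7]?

9

i\w   0   1   2   3   4   5   6   7   8   9  10  11  12  13  14  15
  0   0   0   0   0   0   0   0   0   0   0   0   0   0   0   0   0
  1   0   0   0   0   0   0   0   5   5   5   5   5   5   5   5   5
  2   0   0   0   0   0   0   0   5   5   7   7   7   7   7   7   7
  3   0   0   0   0   0   0   9   9   9   9   9   9   9  14  14  16
  4   0   0   0   0   0   0   9   9   9   9   9   9   9  14  14  16
  5   0  10  10  10  10  10  10  19  19  19  19  19  19  19  24  24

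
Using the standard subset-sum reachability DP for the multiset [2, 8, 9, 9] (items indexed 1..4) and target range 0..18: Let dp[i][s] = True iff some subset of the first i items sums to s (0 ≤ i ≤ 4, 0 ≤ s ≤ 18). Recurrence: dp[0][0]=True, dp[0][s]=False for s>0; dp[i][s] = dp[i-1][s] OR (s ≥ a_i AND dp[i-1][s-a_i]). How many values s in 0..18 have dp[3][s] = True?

i\s   0   1   2   3   4   5   6   7   8   9  10  11  12  13  14  15  16  17  18
  0   T   F   F   F   F   F   F   F   F   F   F   F   F   F   F   F   F   F   F
  1   T   F   T   F   F   F   F   F   F   F   F   F   F   F   F   F   F   F   F
  2   T   F   T   F   F   F   F   F   T   F   T   F   F   F   F   F   F   F   F
  3   T   F   T   F   F   F   F   F   T   T   T   T   F   F   F   F   F   T   F
  4   T   F   T   F   F   F   F   F   T   T   T   T   F   F   F   F   F   T   T

7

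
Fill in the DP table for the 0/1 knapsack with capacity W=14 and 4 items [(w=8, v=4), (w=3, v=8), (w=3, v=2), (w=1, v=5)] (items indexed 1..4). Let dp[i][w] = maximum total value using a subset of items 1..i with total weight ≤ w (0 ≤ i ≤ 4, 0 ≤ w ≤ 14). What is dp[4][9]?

i\w   0   1   2   3   4   5   6   7   8   9  10  11  12  13  14
  0   0   0   0   0   0   0   0   0   0   0   0   0   0   0   0
  1   0   0   0   0   0   0   0   0   4   4   4   4   4   4   4
  2   0   0   0   8   8   8   8   8   8   8   8  12  12  12  12
  3   0   0   0   8   8   8  10  10  10  10  10  12  12  12  14
  4   0   5   5   8  13  13  13  15  15  15  15  15  17  17  17

15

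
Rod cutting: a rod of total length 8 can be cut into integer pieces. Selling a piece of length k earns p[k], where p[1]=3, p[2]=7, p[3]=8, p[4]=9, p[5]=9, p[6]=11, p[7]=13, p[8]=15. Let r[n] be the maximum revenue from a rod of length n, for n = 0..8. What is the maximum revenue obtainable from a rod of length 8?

   n    0    1    2    3    4    5    6    7    8
r[n]    0    3    7   10   14   17   21   24   28

28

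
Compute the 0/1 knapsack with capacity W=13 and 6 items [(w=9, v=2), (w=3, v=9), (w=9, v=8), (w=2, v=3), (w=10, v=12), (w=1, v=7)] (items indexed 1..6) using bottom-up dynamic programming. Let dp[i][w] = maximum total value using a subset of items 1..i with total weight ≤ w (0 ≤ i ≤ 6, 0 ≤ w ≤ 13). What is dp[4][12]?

17

i\w   0   1   2   3   4   5   6   7   8   9  10  11  12  13
  0   0   0   0   0   0   0   0   0   0   0   0   0   0   0
  1   0   0   0   0   0   0   0   0   0   2   2   2   2   2
  2   0   0   0   9   9   9   9   9   9   9   9   9  11  11
  3   0   0   0   9   9   9   9   9   9   9   9   9  17  17
  4   0   0   3   9   9  12  12  12  12  12  12  12  17  17
  5   0   0   3   9   9  12  12  12  12  12  12  12  17  21
  6   0   7   7  10  16  16  19  19  19  19  19  19  19  24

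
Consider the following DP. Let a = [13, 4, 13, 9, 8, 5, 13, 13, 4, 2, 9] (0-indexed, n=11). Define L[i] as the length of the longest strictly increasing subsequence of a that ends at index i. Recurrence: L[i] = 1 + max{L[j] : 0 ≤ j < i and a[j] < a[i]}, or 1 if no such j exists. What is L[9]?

1

   i    0    1    2    3    4    5    6    7    8    9   10
a[i]   13    4   13    9    8    5   13   13    4    2    9
L[i]    1    1    2    2    2    2    3    3    1    1    3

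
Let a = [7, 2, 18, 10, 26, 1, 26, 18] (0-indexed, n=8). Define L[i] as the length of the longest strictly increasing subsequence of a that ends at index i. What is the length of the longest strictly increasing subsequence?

3

   i    0    1    2    3    4    5    6    7
a[i]    7    2   18   10   26    1   26   18
L[i]    1    1    2    2    3    1    3    3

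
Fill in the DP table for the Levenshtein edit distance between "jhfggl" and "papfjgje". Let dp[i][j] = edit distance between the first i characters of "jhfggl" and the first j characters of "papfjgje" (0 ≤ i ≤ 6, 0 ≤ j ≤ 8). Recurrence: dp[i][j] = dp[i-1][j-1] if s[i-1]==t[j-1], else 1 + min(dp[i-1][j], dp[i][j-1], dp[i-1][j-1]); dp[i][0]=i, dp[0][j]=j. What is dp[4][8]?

   ''  p  a  p  f  j  g  j  e
''  0  1  2  3  4  5  6  7  8
 j  1  1  2  3  4  4  5  6  7
 h  2  2  2  3  4  5  5  6  7
 f  3  3  3  3  3  4  5  6  7
 g  4  4  4  4  4  4  4  5  6
 g  5  5  5  5  5  5  4  5  6
 l  6  6  6  6  6  6  5  5  6

6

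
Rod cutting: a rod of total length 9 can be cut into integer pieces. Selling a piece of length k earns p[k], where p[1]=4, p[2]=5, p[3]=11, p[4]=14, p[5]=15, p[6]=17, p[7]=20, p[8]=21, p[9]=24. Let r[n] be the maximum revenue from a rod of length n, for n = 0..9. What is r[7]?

28

   n    0    1    2    3    4    5    6    7    8    9
r[n]    0    4    8   12   16   20   24   28   32   36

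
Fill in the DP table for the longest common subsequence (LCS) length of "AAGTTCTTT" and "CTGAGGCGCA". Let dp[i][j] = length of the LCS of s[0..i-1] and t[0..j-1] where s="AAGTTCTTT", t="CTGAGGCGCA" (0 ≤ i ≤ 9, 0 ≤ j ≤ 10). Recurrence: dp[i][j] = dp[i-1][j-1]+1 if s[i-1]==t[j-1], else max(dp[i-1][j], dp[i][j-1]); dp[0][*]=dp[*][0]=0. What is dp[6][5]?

   ''  C  T  G  A  G  G  C  G  C  A
''  0  0  0  0  0  0  0  0  0  0  0
 A  0  0  0  0  1  1  1  1  1  1  1
 A  0  0  0  0  1  1  1  1  1  1  2
 G  0  0  0  1  1  2  2  2  2  2  2
 T  0  0  1  1  1  2  2  2  2  2  2
 T  0  0  1  1  1  2  2  2  2  2  2
 C  0  1  1  1  1  2  2  3  3  3  3
 T  0  1  2  2  2  2  2  3  3  3  3
 T  0  1  2  2  2  2  2  3  3  3  3
 T  0  1  2  2  2  2  2  3  3  3  3

2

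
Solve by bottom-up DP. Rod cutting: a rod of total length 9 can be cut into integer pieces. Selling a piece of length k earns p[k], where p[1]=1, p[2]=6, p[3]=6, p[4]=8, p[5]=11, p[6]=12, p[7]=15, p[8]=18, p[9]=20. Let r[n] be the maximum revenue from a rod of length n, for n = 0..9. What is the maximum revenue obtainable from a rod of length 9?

   n    0    1    2    3    4    5    6    7    8    9
r[n]    0    1    6    7   12   13   18   19   24   25

25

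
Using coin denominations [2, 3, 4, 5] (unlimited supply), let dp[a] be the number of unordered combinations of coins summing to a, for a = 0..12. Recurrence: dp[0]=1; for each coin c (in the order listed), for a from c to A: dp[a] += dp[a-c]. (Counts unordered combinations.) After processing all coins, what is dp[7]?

after  coin     0     1     2     3     4     5     6     7     8     9    10    11    12
          2     1     0     1     0     1     0     1     0     1     0     1     0     1
          3     1     0     1     1     1     1     2     1     2     2     2     2     3
          4     1     0     1     1     2     1     3     2     4     3     5     4     7
          5     1     0     1     1     2     2     3     3     5     5     7     7    10

3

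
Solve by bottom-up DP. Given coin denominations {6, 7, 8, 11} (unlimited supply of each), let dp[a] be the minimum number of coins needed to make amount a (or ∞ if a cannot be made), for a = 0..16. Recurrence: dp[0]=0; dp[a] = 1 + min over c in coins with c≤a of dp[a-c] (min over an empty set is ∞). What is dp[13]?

 a  0  1  2  3  4  5  6  7  8  9 10 11 12 13 14 15 16
dp  0  -  -  -  -  -  1  1  1  -  -  1  2  2  2  2  2
(- denotes ∞ / unreachable)

2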